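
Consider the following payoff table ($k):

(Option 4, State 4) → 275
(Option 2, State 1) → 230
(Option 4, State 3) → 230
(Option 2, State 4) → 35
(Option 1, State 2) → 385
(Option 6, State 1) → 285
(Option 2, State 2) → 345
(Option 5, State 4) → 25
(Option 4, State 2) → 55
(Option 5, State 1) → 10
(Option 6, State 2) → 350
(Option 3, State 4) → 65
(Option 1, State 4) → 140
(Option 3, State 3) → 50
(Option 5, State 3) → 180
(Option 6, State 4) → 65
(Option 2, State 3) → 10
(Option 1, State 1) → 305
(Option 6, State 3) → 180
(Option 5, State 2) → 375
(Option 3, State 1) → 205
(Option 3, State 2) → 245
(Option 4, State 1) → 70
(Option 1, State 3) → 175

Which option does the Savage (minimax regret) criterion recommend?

Column bests: State 1=305, State 2=385, State 3=230, State 4=275.
Option 1 regrets: 0, 0, 55, 135 → max 135
Option 2 regrets: 75, 40, 220, 240 → max 240
Option 3 regrets: 100, 140, 180, 210 → max 210
Option 4 regrets: 235, 330, 0, 0 → max 330
Option 5 regrets: 295, 10, 50, 250 → max 295
Option 6 regrets: 20, 35, 50, 210 → max 210
Smallest max regret = 135 → Option 1.

Option 1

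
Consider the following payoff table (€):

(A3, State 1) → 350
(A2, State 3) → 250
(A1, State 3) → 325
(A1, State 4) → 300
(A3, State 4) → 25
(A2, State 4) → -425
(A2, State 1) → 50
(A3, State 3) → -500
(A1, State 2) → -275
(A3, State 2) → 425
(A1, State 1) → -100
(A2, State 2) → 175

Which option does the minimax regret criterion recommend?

A1

Column bests: State 1=350, State 2=425, State 3=325, State 4=300.
A1 regrets: 450, 700, 0, 0 → max 700
A2 regrets: 300, 250, 75, 725 → max 725
A3 regrets: 0, 0, 825, 275 → max 825
Smallest max regret = 700 → A1.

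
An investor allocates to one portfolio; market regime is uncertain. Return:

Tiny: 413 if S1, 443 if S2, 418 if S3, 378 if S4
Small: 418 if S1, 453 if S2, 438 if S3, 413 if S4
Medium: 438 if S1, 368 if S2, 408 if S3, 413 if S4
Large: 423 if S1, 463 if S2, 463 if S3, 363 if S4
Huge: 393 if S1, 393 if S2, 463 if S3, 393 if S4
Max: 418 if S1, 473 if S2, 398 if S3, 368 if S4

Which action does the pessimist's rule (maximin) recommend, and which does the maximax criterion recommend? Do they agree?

Row minima: Tiny=378, Small=413, Medium=368, Large=363, Huge=393, Max=368
Best worst-case = 413 → Small.
Row maxima: Tiny=443, Small=453, Medium=438, Large=463, Huge=463, Max=473
Best best-case = 473 → Max.

maximin → Small; maximax → Max (disagree)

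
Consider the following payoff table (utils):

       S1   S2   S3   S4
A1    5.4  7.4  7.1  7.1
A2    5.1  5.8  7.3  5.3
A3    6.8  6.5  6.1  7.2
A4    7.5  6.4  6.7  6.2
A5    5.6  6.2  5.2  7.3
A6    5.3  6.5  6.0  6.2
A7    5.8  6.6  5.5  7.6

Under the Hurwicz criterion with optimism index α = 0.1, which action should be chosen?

A1: 0.1·7.4 + 0.9·5.4 = 5.6
A2: 0.1·7.3 + 0.9·5.1 = 5.32
A3: 0.1·7.2 + 0.9·6.1 = 6.21
A4: 0.1·7.5 + 0.9·6.2 = 6.33
A5: 0.1·7.3 + 0.9·5.2 = 5.41
A6: 0.1·6.5 + 0.9·5.3 = 5.42
A7: 0.1·7.6 + 0.9·5.5 = 5.71
Highest Hurwicz score = 6.33 → A4.

A4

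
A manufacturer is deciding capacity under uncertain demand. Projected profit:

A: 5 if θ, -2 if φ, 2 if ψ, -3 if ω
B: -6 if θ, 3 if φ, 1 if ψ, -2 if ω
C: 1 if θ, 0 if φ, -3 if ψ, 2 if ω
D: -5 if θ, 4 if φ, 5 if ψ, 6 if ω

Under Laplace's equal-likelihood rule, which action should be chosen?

Row averages: A=0.5, B=-1, C=0, D=2.5
Highest average = 2.5 → D.

D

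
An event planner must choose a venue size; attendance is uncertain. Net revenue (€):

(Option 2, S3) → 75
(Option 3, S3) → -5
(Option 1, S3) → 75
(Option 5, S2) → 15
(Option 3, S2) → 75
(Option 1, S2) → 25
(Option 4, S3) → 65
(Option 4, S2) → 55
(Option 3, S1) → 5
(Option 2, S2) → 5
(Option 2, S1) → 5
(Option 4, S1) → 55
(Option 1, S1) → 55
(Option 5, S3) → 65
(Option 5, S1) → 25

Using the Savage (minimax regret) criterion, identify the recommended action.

Option 4

Column bests: S1=55, S2=75, S3=75.
Option 1 regrets: 0, 50, 0 → max 50
Option 2 regrets: 50, 70, 0 → max 70
Option 3 regrets: 50, 0, 80 → max 80
Option 4 regrets: 0, 20, 10 → max 20
Option 5 regrets: 30, 60, 10 → max 60
Smallest max regret = 20 → Option 4.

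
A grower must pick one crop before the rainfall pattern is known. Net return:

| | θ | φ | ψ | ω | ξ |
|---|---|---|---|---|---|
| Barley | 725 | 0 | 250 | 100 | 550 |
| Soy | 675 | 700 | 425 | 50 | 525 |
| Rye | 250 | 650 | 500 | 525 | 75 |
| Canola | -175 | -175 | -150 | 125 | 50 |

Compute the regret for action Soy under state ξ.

25

Best payoff under ξ is 550.
Regret = 550 − 525 = 25.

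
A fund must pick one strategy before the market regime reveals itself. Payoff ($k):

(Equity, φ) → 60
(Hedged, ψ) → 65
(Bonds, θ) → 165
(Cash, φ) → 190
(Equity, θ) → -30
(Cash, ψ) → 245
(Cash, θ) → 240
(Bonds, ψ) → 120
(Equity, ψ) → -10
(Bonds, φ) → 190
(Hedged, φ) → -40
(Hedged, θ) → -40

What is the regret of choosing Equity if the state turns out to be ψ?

255

Best payoff under ψ is 245.
Regret = 245 − (-10) = 255.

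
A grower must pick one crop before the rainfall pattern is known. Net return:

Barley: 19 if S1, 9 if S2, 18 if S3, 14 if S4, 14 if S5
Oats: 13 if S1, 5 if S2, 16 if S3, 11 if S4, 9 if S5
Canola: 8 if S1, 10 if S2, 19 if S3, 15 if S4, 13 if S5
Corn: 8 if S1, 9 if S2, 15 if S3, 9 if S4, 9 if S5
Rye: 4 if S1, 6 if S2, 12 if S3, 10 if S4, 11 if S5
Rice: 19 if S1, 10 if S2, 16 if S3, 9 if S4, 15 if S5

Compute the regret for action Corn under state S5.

6

Best payoff under S5 is 15.
Regret = 15 − 9 = 6.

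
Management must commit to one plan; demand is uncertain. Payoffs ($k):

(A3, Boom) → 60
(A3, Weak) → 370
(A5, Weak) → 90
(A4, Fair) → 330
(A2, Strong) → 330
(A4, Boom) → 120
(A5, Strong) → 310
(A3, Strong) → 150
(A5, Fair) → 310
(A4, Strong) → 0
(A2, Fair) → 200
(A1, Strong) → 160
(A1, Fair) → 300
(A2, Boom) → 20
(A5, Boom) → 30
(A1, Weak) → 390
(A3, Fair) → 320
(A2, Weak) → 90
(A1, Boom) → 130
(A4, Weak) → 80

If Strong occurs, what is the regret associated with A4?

Best payoff under Strong is 330.
Regret = 330 − 0 = 330.

330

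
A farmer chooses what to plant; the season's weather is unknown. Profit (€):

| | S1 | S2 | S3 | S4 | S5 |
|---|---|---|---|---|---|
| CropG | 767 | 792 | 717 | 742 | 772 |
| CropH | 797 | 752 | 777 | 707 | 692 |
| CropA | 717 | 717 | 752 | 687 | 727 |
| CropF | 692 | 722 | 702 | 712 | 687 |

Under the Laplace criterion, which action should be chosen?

Row averages: CropG=758, CropH=745, CropA=720, CropF=703
Highest average = 758 → CropG.

CropG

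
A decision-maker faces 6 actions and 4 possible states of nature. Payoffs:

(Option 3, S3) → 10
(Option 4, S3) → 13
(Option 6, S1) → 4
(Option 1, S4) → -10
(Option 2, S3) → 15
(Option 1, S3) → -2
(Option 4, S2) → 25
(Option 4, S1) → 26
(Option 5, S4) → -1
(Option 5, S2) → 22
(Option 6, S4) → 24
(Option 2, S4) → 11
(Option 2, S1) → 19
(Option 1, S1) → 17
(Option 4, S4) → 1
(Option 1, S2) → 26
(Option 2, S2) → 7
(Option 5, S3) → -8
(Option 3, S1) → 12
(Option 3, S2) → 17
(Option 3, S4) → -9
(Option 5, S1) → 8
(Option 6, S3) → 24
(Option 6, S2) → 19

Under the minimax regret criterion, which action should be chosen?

Option 2

Column bests: S1=26, S2=26, S3=24, S4=24.
Option 1 regrets: 9, 0, 26, 34 → max 34
Option 2 regrets: 7, 19, 9, 13 → max 19
Option 3 regrets: 14, 9, 14, 33 → max 33
Option 4 regrets: 0, 1, 11, 23 → max 23
Option 5 regrets: 18, 4, 32, 25 → max 32
Option 6 regrets: 22, 7, 0, 0 → max 22
Smallest max regret = 19 → Option 2.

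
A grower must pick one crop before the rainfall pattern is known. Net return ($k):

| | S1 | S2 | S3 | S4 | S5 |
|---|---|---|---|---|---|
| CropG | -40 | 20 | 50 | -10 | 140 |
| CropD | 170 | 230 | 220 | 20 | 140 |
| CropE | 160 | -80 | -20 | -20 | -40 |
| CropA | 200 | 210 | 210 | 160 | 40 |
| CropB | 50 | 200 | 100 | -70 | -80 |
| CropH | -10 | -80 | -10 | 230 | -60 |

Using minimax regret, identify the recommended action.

CropA

Column bests: S1=200, S2=230, S3=220, S4=230, S5=140.
CropG regrets: 240, 210, 170, 240, 0 → max 240
CropD regrets: 30, 0, 0, 210, 0 → max 210
CropE regrets: 40, 310, 240, 250, 180 → max 310
CropA regrets: 0, 20, 10, 70, 100 → max 100
CropB regrets: 150, 30, 120, 300, 220 → max 300
CropH regrets: 210, 310, 230, 0, 200 → max 310
Smallest max regret = 100 → CropA.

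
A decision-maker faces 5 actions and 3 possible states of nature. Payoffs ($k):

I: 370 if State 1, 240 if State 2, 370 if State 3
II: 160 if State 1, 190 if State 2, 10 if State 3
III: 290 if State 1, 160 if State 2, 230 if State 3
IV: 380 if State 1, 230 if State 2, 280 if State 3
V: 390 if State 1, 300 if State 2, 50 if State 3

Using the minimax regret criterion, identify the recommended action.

Column bests: State 1=390, State 2=300, State 3=370.
I regrets: 20, 60, 0 → max 60
II regrets: 230, 110, 360 → max 360
III regrets: 100, 140, 140 → max 140
IV regrets: 10, 70, 90 → max 90
V regrets: 0, 0, 320 → max 320
Smallest max regret = 60 → I.

I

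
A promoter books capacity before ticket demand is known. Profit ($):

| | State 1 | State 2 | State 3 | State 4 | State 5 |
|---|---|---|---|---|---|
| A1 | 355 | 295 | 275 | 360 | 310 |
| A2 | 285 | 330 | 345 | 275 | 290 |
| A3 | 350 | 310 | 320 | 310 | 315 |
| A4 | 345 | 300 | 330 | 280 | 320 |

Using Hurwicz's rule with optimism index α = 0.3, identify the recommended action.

A1: 0.3·360 + 0.7·275 = 300.5
A2: 0.3·345 + 0.7·275 = 296
A3: 0.3·350 + 0.7·310 = 322
A4: 0.3·345 + 0.7·280 = 299.5
Highest Hurwicz score = 322 → A3.

A3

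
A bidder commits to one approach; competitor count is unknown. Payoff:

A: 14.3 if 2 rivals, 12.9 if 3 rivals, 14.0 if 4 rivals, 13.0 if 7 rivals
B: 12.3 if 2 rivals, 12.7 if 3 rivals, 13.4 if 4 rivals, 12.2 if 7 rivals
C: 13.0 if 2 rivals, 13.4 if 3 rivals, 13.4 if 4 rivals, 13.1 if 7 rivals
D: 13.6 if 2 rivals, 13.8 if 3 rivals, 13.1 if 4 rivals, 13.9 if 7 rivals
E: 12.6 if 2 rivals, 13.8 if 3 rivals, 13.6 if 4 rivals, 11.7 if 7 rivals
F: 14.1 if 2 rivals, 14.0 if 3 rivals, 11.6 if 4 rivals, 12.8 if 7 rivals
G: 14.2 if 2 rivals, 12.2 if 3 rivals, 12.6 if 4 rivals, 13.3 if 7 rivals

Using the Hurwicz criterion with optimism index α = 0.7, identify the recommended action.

A

A: 0.7·14.3 + 0.3·12.9 = 13.88
B: 0.7·13.4 + 0.3·12.2 = 13.04
C: 0.7·13.4 + 0.3·13.0 = 13.28
D: 0.7·13.9 + 0.3·13.1 = 13.66
E: 0.7·13.8 + 0.3·11.7 = 13.17
F: 0.7·14.1 + 0.3·11.6 = 13.35
G: 0.7·14.2 + 0.3·12.2 = 13.6
Highest Hurwicz score = 13.88 → A.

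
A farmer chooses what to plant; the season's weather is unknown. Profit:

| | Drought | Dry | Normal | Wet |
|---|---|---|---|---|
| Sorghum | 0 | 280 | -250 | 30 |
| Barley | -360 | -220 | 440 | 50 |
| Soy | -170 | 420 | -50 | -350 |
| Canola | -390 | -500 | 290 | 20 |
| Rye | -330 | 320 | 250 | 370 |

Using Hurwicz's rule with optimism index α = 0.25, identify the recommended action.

Sorghum: 0.25·280 + 0.75·(-250) = -117.5
Barley: 0.25·440 + 0.75·(-360) = -160
Soy: 0.25·420 + 0.75·(-350) = -157.5
Canola: 0.25·290 + 0.75·(-500) = -302.5
Rye: 0.25·370 + 0.75·(-330) = -155
Highest Hurwicz score = -117.5 → Sorghum.

Sorghum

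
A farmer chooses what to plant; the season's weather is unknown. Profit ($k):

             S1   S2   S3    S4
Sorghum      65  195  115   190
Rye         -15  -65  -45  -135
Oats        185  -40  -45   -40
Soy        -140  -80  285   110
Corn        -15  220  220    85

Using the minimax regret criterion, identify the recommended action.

Column bests: S1=185, S2=220, S3=285, S4=190.
Sorghum regrets: 120, 25, 170, 0 → max 170
Rye regrets: 200, 285, 330, 325 → max 330
Oats regrets: 0, 260, 330, 230 → max 330
Soy regrets: 325, 300, 0, 80 → max 325
Corn regrets: 200, 0, 65, 105 → max 200
Smallest max regret = 170 → Sorghum.

Sorghum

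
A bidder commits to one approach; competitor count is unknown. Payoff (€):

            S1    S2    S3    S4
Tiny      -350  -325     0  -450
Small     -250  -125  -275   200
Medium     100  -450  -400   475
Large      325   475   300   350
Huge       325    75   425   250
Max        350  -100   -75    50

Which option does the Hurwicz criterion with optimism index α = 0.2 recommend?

Large

Tiny: 0.2·0 + 0.8·(-450) = -360
Small: 0.2·200 + 0.8·(-275) = -180
Medium: 0.2·475 + 0.8·(-450) = -265
Large: 0.2·475 + 0.8·300 = 335
Huge: 0.2·425 + 0.8·75 = 145
Max: 0.2·350 + 0.8·(-100) = -10
Highest Hurwicz score = 335 → Large.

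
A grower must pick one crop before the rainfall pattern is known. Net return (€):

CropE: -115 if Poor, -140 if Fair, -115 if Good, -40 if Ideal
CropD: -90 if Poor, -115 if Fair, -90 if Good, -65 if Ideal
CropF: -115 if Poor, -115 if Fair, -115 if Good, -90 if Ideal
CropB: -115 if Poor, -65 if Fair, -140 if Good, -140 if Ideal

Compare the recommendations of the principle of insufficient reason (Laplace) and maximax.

laplace → CropD; maximax → CropE (disagree)

Row averages: CropE=-102.5, CropD=-90, CropF=-108.75, CropB=-115
Highest average = -90 → CropD.
Row maxima: CropE=-40, CropD=-65, CropF=-90, CropB=-65
Best best-case = -40 → CropE.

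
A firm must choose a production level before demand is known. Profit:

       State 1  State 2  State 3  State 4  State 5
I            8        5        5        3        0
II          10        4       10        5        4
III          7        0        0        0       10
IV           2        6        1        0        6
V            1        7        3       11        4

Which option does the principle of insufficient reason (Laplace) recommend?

II

Row averages: I=4.2, II=6.6, III=3.4, IV=3, V=5.2
Highest average = 6.6 → II.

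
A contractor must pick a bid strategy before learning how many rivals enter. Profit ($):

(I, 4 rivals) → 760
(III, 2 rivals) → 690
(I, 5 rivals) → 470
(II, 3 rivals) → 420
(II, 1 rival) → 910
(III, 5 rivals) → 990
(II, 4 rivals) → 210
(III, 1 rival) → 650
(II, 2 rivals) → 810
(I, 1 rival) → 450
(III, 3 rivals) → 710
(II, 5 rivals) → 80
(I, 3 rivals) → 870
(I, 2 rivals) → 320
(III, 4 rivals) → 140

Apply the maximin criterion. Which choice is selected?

Row minima: I=320, II=80, III=140
Best worst-case = 320 → I.

I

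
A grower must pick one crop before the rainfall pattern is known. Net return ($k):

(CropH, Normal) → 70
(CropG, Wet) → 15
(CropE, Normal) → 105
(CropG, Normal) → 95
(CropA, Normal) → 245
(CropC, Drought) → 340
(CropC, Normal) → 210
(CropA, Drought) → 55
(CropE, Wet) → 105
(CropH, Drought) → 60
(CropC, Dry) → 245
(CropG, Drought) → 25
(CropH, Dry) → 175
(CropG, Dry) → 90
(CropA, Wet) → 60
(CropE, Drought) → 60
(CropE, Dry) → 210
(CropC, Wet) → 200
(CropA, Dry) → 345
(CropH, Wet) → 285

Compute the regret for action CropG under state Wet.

Best payoff under Wet is 285.
Regret = 285 − 15 = 270.

270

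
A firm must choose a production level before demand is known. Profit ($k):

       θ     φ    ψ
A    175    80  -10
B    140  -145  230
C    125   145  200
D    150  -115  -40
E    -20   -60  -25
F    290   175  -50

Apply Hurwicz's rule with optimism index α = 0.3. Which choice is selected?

C

A: 0.3·175 + 0.7·(-10) = 45.5
B: 0.3·230 + 0.7·(-145) = -32.5
C: 0.3·200 + 0.7·125 = 147.5
D: 0.3·150 + 0.7·(-115) = -35.5
E: 0.3·(-20) + 0.7·(-60) = -48
F: 0.3·290 + 0.7·(-50) = 52
Highest Hurwicz score = 147.5 → C.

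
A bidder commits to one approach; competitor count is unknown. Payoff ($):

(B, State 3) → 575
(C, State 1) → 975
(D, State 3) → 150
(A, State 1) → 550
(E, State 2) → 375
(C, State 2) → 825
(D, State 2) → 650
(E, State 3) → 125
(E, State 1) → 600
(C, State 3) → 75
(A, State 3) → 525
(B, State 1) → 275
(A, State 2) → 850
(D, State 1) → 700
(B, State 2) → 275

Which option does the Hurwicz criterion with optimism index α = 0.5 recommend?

A

A: 0.5·850 + 0.5·525 = 687.5
B: 0.5·575 + 0.5·275 = 425
C: 0.5·975 + 0.5·75 = 525
D: 0.5·700 + 0.5·150 = 425
E: 0.5·600 + 0.5·125 = 362.5
Highest Hurwicz score = 687.5 → A.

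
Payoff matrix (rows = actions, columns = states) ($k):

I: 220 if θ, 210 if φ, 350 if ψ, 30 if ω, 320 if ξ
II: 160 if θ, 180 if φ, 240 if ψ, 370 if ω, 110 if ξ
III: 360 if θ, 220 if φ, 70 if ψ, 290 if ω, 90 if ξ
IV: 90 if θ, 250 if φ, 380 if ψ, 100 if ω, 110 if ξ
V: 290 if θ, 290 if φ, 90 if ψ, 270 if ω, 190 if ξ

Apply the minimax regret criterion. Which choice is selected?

Column bests: θ=360, φ=290, ψ=380, ω=370, ξ=320.
I regrets: 140, 80, 30, 340, 0 → max 340
II regrets: 200, 110, 140, 0, 210 → max 210
III regrets: 0, 70, 310, 80, 230 → max 310
IV regrets: 270, 40, 0, 270, 210 → max 270
V regrets: 70, 0, 290, 100, 130 → max 290
Smallest max regret = 210 → II.

II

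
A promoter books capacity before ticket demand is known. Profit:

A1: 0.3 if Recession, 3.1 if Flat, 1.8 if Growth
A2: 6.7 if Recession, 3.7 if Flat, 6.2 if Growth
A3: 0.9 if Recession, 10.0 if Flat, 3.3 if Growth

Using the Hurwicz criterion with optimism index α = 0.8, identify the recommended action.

A3

A1: 0.8·3.1 + 0.2·0.3 = 2.54
A2: 0.8·6.7 + 0.2·3.7 = 6.1
A3: 0.8·10.0 + 0.2·0.9 = 8.18
Highest Hurwicz score = 8.18 → A3.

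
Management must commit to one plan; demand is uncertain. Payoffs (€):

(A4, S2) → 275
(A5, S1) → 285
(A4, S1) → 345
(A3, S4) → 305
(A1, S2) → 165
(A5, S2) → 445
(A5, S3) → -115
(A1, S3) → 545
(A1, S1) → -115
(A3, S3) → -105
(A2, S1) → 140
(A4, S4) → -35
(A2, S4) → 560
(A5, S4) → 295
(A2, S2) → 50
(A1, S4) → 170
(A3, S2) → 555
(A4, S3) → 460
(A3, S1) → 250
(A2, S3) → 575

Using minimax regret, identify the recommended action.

A1

Column bests: S1=345, S2=555, S3=575, S4=560.
A1 regrets: 460, 390, 30, 390 → max 460
A2 regrets: 205, 505, 0, 0 → max 505
A3 regrets: 95, 0, 680, 255 → max 680
A4 regrets: 0, 280, 115, 595 → max 595
A5 regrets: 60, 110, 690, 265 → max 690
Smallest max regret = 460 → A1.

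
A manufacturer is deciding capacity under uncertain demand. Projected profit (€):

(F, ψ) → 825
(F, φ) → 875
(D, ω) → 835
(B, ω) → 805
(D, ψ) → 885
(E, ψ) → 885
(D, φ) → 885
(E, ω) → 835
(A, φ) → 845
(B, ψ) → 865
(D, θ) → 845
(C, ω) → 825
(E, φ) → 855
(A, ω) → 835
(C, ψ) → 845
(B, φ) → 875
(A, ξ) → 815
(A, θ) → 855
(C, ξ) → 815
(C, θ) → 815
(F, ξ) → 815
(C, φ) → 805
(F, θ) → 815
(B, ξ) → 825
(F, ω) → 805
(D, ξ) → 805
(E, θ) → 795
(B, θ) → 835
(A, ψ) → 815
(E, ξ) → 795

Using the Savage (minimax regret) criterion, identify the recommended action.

D

Column bests: θ=855, φ=885, ψ=885, ω=835, ξ=825.
A regrets: 0, 40, 70, 0, 10 → max 70
B regrets: 20, 10, 20, 30, 0 → max 30
C regrets: 40, 80, 40, 10, 10 → max 80
D regrets: 10, 0, 0, 0, 20 → max 20
E regrets: 60, 30, 0, 0, 30 → max 60
F regrets: 40, 10, 60, 30, 10 → max 60
Smallest max regret = 20 → D.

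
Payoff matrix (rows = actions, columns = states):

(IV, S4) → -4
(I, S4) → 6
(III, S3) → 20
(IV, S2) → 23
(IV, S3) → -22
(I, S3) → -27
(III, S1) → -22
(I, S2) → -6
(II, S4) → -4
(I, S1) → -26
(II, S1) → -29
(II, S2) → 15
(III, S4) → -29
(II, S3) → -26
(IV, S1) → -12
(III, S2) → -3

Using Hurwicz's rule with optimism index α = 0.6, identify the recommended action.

I: 0.6·6 + 0.4·(-27) = -7.2
II: 0.6·15 + 0.4·(-29) = -2.6
III: 0.6·20 + 0.4·(-29) = 0.4
IV: 0.6·23 + 0.4·(-22) = 5
Highest Hurwicz score = 5 → IV.

IV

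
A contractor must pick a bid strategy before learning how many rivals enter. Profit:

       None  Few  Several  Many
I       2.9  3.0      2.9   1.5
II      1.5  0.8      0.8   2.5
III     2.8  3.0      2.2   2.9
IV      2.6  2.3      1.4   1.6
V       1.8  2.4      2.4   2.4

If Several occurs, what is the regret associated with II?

2.1

Best payoff under Several is 2.9.
Regret = 2.9 − 0.8 = 2.1.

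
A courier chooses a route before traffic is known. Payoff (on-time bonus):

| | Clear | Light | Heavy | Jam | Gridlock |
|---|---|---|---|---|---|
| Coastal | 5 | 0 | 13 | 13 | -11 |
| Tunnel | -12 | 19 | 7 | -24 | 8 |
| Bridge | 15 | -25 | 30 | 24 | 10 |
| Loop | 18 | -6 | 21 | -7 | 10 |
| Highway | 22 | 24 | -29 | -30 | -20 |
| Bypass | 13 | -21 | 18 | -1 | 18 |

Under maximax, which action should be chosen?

Row maxima: Coastal=13, Tunnel=19, Bridge=30, Loop=21, Highway=24, Bypass=18
Best best-case = 30 → Bridge.

Bridge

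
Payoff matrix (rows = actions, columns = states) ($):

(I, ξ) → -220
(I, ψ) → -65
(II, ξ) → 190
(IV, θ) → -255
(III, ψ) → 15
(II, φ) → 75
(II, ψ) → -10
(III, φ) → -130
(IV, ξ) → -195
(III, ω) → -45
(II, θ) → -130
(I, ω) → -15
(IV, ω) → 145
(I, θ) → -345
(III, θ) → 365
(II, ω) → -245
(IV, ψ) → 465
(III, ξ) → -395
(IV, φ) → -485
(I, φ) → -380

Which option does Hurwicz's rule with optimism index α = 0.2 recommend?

I: 0.2·(-15) + 0.8·(-380) = -307
II: 0.2·190 + 0.8·(-245) = -158
III: 0.2·365 + 0.8·(-395) = -243
IV: 0.2·465 + 0.8·(-485) = -295
Highest Hurwicz score = -158 → II.

II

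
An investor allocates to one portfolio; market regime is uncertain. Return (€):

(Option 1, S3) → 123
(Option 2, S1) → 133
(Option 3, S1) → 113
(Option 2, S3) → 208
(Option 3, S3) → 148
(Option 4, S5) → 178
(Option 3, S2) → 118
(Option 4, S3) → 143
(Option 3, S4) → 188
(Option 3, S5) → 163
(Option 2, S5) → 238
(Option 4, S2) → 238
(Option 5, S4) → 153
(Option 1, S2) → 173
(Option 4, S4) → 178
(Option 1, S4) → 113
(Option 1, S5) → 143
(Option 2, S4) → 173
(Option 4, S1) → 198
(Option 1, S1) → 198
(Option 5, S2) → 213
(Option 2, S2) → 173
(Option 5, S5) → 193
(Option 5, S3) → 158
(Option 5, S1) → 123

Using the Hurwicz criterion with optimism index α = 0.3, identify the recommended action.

Option 4

Option 1: 0.3·198 + 0.7·113 = 138.5
Option 2: 0.3·238 + 0.7·133 = 164.5
Option 3: 0.3·188 + 0.7·113 = 135.5
Option 4: 0.3·238 + 0.7·143 = 171.5
Option 5: 0.3·213 + 0.7·123 = 150
Highest Hurwicz score = 171.5 → Option 4.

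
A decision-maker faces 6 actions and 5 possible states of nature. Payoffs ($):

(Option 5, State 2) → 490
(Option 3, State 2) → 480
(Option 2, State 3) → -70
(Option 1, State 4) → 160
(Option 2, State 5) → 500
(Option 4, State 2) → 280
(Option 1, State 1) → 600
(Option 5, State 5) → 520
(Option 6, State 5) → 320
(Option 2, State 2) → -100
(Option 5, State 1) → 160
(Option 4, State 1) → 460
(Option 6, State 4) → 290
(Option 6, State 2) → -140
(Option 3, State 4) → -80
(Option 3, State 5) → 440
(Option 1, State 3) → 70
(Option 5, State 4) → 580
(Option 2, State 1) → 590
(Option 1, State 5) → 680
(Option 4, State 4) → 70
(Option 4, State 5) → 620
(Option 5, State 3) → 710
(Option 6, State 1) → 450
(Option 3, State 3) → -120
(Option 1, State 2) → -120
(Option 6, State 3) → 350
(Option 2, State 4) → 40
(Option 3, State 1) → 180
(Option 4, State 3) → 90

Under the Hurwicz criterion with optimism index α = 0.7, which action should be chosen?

Option 5

Option 1: 0.7·680 + 0.3·(-120) = 440
Option 2: 0.7·590 + 0.3·(-100) = 383
Option 3: 0.7·480 + 0.3·(-120) = 300
Option 4: 0.7·620 + 0.3·70 = 455
Option 5: 0.7·710 + 0.3·160 = 545
Option 6: 0.7·450 + 0.3·(-140) = 273
Highest Hurwicz score = 545 → Option 5.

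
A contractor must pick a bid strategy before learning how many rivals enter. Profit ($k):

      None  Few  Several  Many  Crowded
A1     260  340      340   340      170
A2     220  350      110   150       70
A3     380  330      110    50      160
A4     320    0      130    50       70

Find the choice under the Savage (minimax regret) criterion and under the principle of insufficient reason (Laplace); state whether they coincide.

Column bests: None=380, Few=350, Several=340, Many=340, Crowded=170.
A1 regrets: 120, 10, 0, 0, 0 → max 120
A2 regrets: 160, 0, 230, 190, 100 → max 230
A3 regrets: 0, 20, 230, 290, 10 → max 290
A4 regrets: 60, 350, 210, 290, 100 → max 350
Smallest max regret = 120 → A1.
Row averages: A1=290, A2=180, A3=206, A4=114
Highest average = 290 → A1.

minimax regret → A1; laplace → A1 (agree)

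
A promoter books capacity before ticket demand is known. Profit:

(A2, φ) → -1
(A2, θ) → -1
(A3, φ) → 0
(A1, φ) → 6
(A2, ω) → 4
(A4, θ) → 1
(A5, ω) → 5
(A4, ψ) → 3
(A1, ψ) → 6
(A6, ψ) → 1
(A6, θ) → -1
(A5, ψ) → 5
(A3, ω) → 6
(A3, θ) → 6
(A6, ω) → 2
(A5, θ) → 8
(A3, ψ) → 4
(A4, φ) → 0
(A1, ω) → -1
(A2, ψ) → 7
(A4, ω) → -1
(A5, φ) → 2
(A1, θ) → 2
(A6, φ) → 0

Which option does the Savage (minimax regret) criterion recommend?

A5

Column bests: θ=8, φ=6, ψ=7, ω=6.
A1 regrets: 6, 0, 1, 7 → max 7
A2 regrets: 9, 7, 0, 2 → max 9
A3 regrets: 2, 6, 3, 0 → max 6
A4 regrets: 7, 6, 4, 7 → max 7
A5 regrets: 0, 4, 2, 1 → max 4
A6 regrets: 9, 6, 6, 4 → max 9
Smallest max regret = 4 → A5.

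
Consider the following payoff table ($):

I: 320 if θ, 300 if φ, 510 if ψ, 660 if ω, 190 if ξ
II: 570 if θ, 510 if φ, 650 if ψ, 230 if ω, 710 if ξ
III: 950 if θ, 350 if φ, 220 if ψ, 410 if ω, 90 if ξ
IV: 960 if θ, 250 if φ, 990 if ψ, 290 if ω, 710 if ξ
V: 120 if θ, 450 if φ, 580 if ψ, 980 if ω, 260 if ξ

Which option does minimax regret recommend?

I

Column bests: θ=960, φ=510, ψ=990, ω=980, ξ=710.
I regrets: 640, 210, 480, 320, 520 → max 640
II regrets: 390, 0, 340, 750, 0 → max 750
III regrets: 10, 160, 770, 570, 620 → max 770
IV regrets: 0, 260, 0, 690, 0 → max 690
V regrets: 840, 60, 410, 0, 450 → max 840
Smallest max regret = 640 → I.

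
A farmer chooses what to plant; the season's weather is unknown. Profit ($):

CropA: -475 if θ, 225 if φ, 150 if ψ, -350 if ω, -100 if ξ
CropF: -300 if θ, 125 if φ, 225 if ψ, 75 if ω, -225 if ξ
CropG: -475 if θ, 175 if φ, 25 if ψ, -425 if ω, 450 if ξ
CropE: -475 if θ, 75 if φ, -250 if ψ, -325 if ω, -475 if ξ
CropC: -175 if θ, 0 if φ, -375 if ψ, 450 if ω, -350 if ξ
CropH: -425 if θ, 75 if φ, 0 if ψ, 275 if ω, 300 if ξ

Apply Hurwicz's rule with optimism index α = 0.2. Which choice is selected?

CropF

CropA: 0.2·225 + 0.8·(-475) = -335
CropF: 0.2·225 + 0.8·(-300) = -195
CropG: 0.2·450 + 0.8·(-475) = -290
CropE: 0.2·75 + 0.8·(-475) = -365
CropC: 0.2·450 + 0.8·(-375) = -210
CropH: 0.2·300 + 0.8·(-425) = -280
Highest Hurwicz score = -195 → CropF.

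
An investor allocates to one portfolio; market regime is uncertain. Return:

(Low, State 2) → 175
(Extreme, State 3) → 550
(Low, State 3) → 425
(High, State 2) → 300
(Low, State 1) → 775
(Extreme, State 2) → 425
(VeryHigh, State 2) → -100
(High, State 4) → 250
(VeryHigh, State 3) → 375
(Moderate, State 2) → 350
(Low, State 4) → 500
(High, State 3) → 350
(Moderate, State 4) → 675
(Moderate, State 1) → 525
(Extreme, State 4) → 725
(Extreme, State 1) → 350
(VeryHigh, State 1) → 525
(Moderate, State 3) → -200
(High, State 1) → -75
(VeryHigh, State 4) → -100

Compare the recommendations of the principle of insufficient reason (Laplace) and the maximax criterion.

Row averages: Low=468.75, Moderate=337.5, High=206.25, VeryHigh=175, Extreme=512.5
Highest average = 512.5 → Extreme.
Row maxima: Low=775, Moderate=675, High=350, VeryHigh=525, Extreme=725
Best best-case = 775 → Low.

laplace → Extreme; maximax → Low (disagree)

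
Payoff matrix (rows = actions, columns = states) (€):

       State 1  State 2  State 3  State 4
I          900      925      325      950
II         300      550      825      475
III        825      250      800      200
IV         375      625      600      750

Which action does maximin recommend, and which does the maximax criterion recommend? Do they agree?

maximin → IV; maximax → I (disagree)

Row minima: I=325, II=300, III=200, IV=375
Best worst-case = 375 → IV.
Row maxima: I=950, II=825, III=825, IV=750
Best best-case = 950 → I.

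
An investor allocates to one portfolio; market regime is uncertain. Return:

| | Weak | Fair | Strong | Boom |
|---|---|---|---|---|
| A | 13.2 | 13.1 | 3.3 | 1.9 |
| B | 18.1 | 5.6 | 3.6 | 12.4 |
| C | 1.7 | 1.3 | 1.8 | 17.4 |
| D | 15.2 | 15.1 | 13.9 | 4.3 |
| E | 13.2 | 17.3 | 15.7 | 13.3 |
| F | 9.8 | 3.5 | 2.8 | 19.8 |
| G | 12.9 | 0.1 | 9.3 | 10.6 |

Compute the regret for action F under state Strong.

Best payoff under Strong is 15.7.
Regret = 15.7 − 2.8 = 12.9.

12.9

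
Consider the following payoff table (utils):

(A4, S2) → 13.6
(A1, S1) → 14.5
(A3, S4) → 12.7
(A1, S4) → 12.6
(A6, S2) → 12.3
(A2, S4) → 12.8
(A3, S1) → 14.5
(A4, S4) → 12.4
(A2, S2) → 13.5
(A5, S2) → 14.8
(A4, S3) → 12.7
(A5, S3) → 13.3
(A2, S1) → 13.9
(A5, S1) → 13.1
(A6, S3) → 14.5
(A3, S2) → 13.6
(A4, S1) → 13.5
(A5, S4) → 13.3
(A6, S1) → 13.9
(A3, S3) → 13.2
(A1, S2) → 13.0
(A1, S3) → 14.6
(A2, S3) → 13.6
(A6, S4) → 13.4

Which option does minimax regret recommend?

A2

Column bests: S1=14.5, S2=14.8, S3=14.6, S4=13.4.
A1 regrets: 0.0, 1.8, 0.0, 0.8 → max 1.8
A2 regrets: 0.6, 1.3, 1.0, 0.6 → max 1.3
A3 regrets: 0.0, 1.2, 1.4, 0.7 → max 1.4
A4 regrets: 1.0, 1.2, 1.9, 1.0 → max 1.9
A5 regrets: 1.4, 0.0, 1.3, 0.1 → max 1.4
A6 regrets: 0.6, 2.5, 0.1, 0.0 → max 2.5
Smallest max regret = 1.3 → A2.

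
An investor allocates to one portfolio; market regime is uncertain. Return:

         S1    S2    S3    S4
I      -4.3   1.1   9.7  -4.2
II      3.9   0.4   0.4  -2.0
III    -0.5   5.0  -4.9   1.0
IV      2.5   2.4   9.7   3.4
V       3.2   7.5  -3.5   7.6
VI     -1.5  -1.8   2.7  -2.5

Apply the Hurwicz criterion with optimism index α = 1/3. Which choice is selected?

IV

I: 1/3·9.7 + 2/3·(-4.3) = 11/30
II: 1/3·3.9 + 2/3·(-2.0) = -1/30
III: 1/3·5.0 + 2/3·(-4.9) = -1.6
IV: 1/3·9.7 + 2/3·2.4 = 29/6
V: 1/3·7.6 + 2/3·(-3.5) = 0.2
VI: 1/3·2.7 + 2/3·(-2.5) = -23/30
Highest Hurwicz score = 29/6 → IV.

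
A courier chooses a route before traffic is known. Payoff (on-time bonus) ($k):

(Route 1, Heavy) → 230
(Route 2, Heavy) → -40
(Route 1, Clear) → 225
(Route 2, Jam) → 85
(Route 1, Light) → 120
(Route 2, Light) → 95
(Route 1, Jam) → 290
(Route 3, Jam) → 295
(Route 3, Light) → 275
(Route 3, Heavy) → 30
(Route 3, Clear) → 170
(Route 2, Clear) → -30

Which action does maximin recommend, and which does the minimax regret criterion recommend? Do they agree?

maximin → Route 1; minimax regret → Route 1 (agree)

Row minima: Route 1=120, Route 2=-40, Route 3=30
Best worst-case = 120 → Route 1.
Column bests: Clear=225, Light=275, Heavy=230, Jam=295.
Route 1 regrets: 0, 155, 0, 5 → max 155
Route 2 regrets: 255, 180, 270, 210 → max 270
Route 3 regrets: 55, 0, 200, 0 → max 200
Smallest max regret = 155 → Route 1.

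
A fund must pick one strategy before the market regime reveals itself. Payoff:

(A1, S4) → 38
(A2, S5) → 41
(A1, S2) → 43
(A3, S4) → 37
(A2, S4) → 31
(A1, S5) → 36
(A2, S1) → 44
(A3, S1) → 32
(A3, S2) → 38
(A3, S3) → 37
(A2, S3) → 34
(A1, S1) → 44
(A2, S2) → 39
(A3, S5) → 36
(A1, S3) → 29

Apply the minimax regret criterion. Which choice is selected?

Column bests: S1=44, S2=43, S3=37, S4=38, S5=41.
A1 regrets: 0, 0, 8, 0, 5 → max 8
A2 regrets: 0, 4, 3, 7, 0 → max 7
A3 regrets: 12, 5, 0, 1, 5 → max 12
Smallest max regret = 7 → A2.

A2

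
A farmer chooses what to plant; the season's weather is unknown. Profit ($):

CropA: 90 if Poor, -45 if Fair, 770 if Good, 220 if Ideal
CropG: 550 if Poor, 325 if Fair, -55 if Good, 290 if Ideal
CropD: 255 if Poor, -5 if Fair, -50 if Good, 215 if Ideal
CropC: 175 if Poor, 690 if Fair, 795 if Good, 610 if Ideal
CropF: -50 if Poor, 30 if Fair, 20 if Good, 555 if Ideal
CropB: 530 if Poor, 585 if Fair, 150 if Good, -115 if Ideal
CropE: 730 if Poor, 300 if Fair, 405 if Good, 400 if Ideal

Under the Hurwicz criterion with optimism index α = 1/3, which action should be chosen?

CropE

CropA: 1/3·770 + 2/3·(-45) = 680/3
CropG: 1/3·550 + 2/3·(-55) = 440/3
CropD: 1/3·255 + 2/3·(-50) = 155/3
CropC: 1/3·795 + 2/3·175 = 1145/3
CropF: 1/3·555 + 2/3·(-50) = 455/3
CropB: 1/3·585 + 2/3·(-115) = 355/3
CropE: 1/3·730 + 2/3·300 = 1330/3
Highest Hurwicz score = 1330/3 → CropE.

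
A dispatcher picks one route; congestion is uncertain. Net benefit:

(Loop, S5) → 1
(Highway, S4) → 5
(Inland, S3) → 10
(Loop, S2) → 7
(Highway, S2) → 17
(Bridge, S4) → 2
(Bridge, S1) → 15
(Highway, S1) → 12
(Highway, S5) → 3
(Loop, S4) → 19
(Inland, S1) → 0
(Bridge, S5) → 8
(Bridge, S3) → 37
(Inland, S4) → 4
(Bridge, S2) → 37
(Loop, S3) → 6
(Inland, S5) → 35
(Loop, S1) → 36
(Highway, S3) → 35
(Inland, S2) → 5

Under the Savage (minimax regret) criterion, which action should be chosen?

Column bests: S1=36, S2=37, S3=37, S4=19, S5=35.
Bridge regrets: 21, 0, 0, 17, 27 → max 27
Inland regrets: 36, 32, 27, 15, 0 → max 36
Loop regrets: 0, 30, 31, 0, 34 → max 34
Highway regrets: 24, 20, 2, 14, 32 → max 32
Smallest max regret = 27 → Bridge.

Bridge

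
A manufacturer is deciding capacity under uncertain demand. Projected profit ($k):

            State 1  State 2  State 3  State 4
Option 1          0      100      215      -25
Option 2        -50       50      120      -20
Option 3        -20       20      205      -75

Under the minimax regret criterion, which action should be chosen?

Column bests: State 1=0, State 2=100, State 3=215, State 4=-20.
Option 1 regrets: 0, 0, 0, 5 → max 5
Option 2 regrets: 50, 50, 95, 0 → max 95
Option 3 regrets: 20, 80, 10, 55 → max 80
Smallest max regret = 5 → Option 1.

Option 1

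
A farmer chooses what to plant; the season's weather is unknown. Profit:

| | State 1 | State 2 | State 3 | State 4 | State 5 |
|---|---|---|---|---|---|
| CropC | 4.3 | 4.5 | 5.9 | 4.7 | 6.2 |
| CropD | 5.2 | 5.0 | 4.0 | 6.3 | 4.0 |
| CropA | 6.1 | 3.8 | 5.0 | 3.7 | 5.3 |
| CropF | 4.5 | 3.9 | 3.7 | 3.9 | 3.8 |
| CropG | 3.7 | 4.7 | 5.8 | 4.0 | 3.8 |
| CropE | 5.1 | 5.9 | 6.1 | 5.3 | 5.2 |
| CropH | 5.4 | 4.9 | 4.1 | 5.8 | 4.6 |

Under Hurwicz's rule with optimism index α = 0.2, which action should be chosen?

CropC: 0.2·6.2 + 0.8·4.3 = 4.68
CropD: 0.2·6.3 + 0.8·4.0 = 4.46
CropA: 0.2·6.1 + 0.8·3.7 = 4.18
CropF: 0.2·4.5 + 0.8·3.7 = 3.86
CropG: 0.2·5.8 + 0.8·3.7 = 4.12
CropE: 0.2·6.1 + 0.8·5.1 = 5.3
CropH: 0.2·5.8 + 0.8·4.1 = 4.44
Highest Hurwicz score = 5.3 → CropE.

CropE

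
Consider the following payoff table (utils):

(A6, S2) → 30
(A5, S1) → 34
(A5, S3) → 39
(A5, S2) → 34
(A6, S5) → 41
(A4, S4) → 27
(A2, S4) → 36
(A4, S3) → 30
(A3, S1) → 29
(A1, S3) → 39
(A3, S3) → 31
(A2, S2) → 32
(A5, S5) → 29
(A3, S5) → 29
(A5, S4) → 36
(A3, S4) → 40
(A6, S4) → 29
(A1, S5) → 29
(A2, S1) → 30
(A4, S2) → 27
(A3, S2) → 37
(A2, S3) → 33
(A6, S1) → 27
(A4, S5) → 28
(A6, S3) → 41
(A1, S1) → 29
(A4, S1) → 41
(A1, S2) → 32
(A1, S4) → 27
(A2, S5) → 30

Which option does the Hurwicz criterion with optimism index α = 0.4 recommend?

A1: 0.4·39 + 0.6·27 = 31.8
A2: 0.4·36 + 0.6·30 = 32.4
A3: 0.4·40 + 0.6·29 = 33.4
A4: 0.4·41 + 0.6·27 = 32.6
A5: 0.4·39 + 0.6·29 = 33
A6: 0.4·41 + 0.6·27 = 32.6
Highest Hurwicz score = 33.4 → A3.

A3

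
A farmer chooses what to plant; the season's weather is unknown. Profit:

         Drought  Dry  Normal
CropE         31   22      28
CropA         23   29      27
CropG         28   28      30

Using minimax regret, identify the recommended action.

Column bests: Drought=31, Dry=29, Normal=30.
CropE regrets: 0, 7, 2 → max 7
CropA regrets: 8, 0, 3 → max 8
CropG regrets: 3, 1, 0 → max 3
Smallest max regret = 3 → CropG.

CropG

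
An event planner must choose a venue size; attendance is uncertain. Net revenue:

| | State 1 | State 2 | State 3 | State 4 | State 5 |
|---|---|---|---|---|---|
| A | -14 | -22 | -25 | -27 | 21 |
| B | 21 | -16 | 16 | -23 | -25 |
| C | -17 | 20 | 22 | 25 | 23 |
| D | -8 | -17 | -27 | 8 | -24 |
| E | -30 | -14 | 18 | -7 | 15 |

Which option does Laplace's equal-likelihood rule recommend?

Row averages: A=-13.4, B=-5.4, C=14.6, D=-13.6, E=-3.6
Highest average = 14.6 → C.

C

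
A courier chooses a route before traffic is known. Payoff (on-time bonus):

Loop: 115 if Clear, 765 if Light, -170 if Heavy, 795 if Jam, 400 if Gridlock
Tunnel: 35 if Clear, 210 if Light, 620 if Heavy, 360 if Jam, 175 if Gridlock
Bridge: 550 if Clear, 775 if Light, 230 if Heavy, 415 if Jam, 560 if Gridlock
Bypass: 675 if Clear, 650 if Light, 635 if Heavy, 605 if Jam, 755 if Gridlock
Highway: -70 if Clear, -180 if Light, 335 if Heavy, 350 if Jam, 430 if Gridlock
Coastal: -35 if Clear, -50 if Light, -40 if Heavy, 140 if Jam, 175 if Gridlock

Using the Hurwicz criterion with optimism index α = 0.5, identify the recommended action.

Loop: 0.5·795 + 0.5·(-170) = 312.5
Tunnel: 0.5·620 + 0.5·35 = 327.5
Bridge: 0.5·775 + 0.5·230 = 502.5
Bypass: 0.5·755 + 0.5·605 = 680
Highway: 0.5·430 + 0.5·(-180) = 125
Coastal: 0.5·175 + 0.5·(-50) = 62.5
Highest Hurwicz score = 680 → Bypass.

Bypass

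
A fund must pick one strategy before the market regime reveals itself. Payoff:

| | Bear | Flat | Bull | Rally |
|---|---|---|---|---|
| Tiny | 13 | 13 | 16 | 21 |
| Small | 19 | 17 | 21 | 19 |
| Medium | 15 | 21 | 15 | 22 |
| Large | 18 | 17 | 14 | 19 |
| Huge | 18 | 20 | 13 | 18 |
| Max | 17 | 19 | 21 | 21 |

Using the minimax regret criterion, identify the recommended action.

Max

Column bests: Bear=19, Flat=21, Bull=21, Rally=22.
Tiny regrets: 6, 8, 5, 1 → max 8
Small regrets: 0, 4, 0, 3 → max 4
Medium regrets: 4, 0, 6, 0 → max 6
Large regrets: 1, 4, 7, 3 → max 7
Huge regrets: 1, 1, 8, 4 → max 8
Max regrets: 2, 2, 0, 1 → max 2
Smallest max regret = 2 → Max.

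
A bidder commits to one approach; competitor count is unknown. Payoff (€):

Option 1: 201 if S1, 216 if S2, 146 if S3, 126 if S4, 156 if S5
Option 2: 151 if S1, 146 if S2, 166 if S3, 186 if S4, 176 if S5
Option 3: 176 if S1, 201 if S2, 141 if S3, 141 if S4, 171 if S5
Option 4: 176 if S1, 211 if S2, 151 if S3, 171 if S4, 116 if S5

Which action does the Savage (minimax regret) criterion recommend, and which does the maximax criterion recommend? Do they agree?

minimax regret → Option 3; maximax → Option 1 (disagree)

Column bests: S1=201, S2=216, S3=166, S4=186, S5=176.
Option 1 regrets: 0, 0, 20, 60, 20 → max 60
Option 2 regrets: 50, 70, 0, 0, 0 → max 70
Option 3 regrets: 25, 15, 25, 45, 5 → max 45
Option 4 regrets: 25, 5, 15, 15, 60 → max 60
Smallest max regret = 45 → Option 3.
Row maxima: Option 1=216, Option 2=186, Option 3=201, Option 4=211
Best best-case = 216 → Option 1.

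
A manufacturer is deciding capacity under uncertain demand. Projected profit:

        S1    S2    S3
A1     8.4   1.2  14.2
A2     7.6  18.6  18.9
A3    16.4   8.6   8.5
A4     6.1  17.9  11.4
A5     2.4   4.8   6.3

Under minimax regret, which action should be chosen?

A2

Column bests: S1=16.4, S2=18.6, S3=18.9.
A1 regrets: 8.0, 17.4, 4.7 → max 17.4
A2 regrets: 8.8, 0.0, 0.0 → max 8.8
A3 regrets: 0.0, 10.0, 10.4 → max 10.4
A4 regrets: 10.3, 0.7, 7.5 → max 10.3
A5 regrets: 14.0, 13.8, 12.6 → max 14.0
Smallest max regret = 8.8 → A2.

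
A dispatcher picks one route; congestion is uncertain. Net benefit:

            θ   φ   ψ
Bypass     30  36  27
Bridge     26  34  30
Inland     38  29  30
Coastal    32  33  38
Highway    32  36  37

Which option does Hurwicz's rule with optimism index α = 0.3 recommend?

Bypass: 0.3·36 + 0.7·27 = 29.7
Bridge: 0.3·34 + 0.7·26 = 28.4
Inland: 0.3·38 + 0.7·29 = 31.7
Coastal: 0.3·38 + 0.7·32 = 33.8
Highway: 0.3·37 + 0.7·32 = 33.5
Highest Hurwicz score = 33.8 → Coastal.

Coastal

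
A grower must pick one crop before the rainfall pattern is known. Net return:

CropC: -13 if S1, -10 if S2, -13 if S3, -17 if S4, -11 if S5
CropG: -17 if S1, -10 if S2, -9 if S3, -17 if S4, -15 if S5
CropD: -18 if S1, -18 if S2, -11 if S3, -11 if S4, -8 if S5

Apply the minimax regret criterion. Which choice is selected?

Column bests: S1=-13, S2=-10, S3=-9, S4=-11, S5=-8.
CropC regrets: 0, 0, 4, 6, 3 → max 6
CropG regrets: 4, 0, 0, 6, 7 → max 7
CropD regrets: 5, 8, 2, 0, 0 → max 8
Smallest max regret = 6 → CropC.

CropC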